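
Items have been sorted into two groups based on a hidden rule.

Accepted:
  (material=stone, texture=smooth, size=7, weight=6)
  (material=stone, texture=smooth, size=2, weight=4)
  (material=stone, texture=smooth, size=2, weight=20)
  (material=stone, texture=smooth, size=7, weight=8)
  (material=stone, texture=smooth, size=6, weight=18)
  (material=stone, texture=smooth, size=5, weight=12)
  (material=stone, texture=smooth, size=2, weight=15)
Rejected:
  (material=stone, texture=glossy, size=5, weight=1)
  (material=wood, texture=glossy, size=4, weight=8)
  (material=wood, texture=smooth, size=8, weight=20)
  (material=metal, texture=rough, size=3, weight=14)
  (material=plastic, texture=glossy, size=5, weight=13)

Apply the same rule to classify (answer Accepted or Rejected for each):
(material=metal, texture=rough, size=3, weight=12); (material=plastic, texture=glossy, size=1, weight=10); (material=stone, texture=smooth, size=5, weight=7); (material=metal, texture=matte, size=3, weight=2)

Rejected, Rejected, Accepted, Rejected

Rule: material is stone AND texture is smooth. This holds for each 'Accepted' example and fails for each 'Rejected' one.
(material=metal, texture=rough, size=3, weight=12) → material is metal, texture is rough → Rejected. (material=plastic, texture=glossy, size=1, weight=10) → material is plastic, texture is glossy → Rejected. (material=stone, texture=smooth, size=5, weight=7) → material is stone, texture is smooth → Accepted. (material=metal, texture=matte, size=3, weight=2) → material is metal, texture is matte → Rejected.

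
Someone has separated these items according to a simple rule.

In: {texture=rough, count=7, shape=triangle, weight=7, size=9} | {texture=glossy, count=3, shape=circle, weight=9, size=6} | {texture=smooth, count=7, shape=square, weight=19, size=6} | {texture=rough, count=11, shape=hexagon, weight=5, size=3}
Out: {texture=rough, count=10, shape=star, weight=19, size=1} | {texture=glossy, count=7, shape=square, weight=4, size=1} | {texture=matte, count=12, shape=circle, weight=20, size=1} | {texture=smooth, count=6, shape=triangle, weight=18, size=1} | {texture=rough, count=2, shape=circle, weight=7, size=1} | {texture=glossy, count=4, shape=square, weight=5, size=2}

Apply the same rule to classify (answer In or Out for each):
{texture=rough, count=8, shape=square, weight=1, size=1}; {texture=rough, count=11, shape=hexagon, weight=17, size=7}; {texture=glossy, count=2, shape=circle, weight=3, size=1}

Out, In, Out

The distinguishing property — size ≥ 3 — holds for all the 'In' cases and none of the 'Out' cases.
{texture=rough, count=8, shape=square, weight=1, size=1} — size = 1, hence Out. {texture=rough, count=11, shape=hexagon, weight=17, size=7} — size = 7, hence In. {texture=glossy, count=2, shape=circle, weight=3, size=1} — size = 1, hence Out.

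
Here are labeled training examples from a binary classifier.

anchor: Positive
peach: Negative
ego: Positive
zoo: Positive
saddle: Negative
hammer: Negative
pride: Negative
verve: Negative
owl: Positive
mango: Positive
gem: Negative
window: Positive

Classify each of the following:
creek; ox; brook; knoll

The distinguishing property — contains 'o' — holds for all the 'Positive' cases and none of the 'Negative' cases.
creek → no 'o' → Negative. ox → has 'o' → Positive. brook → has 'o' → Positive. knoll → has 'o' → Positive.

Negative, Positive, Positive, Positive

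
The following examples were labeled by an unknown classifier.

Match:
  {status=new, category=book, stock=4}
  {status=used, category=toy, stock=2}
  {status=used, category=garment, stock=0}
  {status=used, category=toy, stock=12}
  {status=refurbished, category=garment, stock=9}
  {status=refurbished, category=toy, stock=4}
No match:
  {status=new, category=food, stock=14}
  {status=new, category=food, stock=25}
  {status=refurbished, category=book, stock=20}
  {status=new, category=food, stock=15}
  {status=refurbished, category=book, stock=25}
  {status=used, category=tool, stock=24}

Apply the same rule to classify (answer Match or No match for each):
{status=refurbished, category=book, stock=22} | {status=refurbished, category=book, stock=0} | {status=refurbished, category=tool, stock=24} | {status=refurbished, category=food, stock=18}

Every 'Match' example satisfies: stock ≤ 12. None of the 'No match' examples do.
{status=refurbished, category=book, stock=22} → stock = 22 → No match.
{status=refurbished, category=book, stock=0} → stock = 0 → Match.
{status=refurbished, category=tool, stock=24} → stock = 24 → No match.
{status=refurbished, category=food, stock=18} → stock = 18 → No match.

No match, Match, No match, No match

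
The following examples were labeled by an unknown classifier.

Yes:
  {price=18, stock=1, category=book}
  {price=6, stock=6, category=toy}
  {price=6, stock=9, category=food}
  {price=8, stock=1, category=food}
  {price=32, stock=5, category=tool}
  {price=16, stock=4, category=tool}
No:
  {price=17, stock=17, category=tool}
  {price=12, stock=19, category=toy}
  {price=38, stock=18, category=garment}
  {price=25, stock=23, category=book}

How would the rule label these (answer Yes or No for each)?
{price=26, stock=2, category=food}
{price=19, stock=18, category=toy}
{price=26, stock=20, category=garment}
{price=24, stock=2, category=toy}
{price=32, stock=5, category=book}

Yes, No, No, Yes, Yes

'Yes' ⟺ stock ≤ 9.
Yes: {price=26, stock=2, category=food}, since stock = 2. No: {price=19, stock=18, category=toy}, since stock = 18. No: {price=26, stock=20, category=garment}, since stock = 20. Yes: {price=24, stock=2, category=toy}, since stock = 2. Yes: {price=32, stock=5, category=book}, since stock = 5.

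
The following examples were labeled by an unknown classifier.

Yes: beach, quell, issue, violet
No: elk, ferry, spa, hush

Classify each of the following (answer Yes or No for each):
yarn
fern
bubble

No, No, Yes

The pattern is that an item is 'Yes' exactly when: has ≥ 2 vowels.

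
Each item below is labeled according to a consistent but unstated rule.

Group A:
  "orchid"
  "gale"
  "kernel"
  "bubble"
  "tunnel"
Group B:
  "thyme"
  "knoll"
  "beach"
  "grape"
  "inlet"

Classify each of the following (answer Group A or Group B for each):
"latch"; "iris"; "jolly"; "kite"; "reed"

Group B, Group A, Group B, Group A, Group A

The distinguishing property — even length — holds for all the 'Group A' cases and none of the 'Group B' cases.
"latch" → length 5 → Group B.
"iris" → length 4 → Group A.
"jolly" → length 5 → Group B.
"kite" → length 4 → Group A.
"reed" → length 4 → Group A.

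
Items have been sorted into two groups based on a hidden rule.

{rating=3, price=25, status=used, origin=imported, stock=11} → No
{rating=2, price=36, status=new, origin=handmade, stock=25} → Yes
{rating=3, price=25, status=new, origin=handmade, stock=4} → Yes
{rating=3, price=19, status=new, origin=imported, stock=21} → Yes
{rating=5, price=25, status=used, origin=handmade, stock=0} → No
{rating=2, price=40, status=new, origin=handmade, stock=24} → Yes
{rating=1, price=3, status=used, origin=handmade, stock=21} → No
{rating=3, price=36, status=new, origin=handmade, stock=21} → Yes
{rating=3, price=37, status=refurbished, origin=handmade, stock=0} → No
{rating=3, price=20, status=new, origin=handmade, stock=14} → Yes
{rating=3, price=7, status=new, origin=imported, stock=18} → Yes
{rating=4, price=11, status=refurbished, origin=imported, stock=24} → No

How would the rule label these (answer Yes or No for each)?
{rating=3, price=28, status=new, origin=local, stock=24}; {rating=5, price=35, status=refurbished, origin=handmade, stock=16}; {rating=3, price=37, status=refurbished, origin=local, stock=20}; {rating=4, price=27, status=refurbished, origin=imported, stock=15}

Yes, No, No, No

One predicate separates the groups cleanly: status is new.
{rating=3, price=28, status=new, origin=local, stock=24} — status is new, hence Yes. {rating=5, price=35, status=refurbished, origin=handmade, stock=16} — status is refurbished, hence No. {rating=3, price=37, status=refurbished, origin=local, stock=20} — status is refurbished, hence No. {rating=4, price=27, status=refurbished, origin=imported, stock=15} — status is refurbished, hence No.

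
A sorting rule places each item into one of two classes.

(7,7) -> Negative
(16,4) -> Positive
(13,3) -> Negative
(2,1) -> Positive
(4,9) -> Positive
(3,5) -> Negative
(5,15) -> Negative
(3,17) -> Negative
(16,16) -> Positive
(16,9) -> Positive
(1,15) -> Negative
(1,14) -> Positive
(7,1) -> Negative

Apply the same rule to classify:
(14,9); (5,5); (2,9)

One predicate separates the groups cleanly: product is even.

Positive, Negative, Positive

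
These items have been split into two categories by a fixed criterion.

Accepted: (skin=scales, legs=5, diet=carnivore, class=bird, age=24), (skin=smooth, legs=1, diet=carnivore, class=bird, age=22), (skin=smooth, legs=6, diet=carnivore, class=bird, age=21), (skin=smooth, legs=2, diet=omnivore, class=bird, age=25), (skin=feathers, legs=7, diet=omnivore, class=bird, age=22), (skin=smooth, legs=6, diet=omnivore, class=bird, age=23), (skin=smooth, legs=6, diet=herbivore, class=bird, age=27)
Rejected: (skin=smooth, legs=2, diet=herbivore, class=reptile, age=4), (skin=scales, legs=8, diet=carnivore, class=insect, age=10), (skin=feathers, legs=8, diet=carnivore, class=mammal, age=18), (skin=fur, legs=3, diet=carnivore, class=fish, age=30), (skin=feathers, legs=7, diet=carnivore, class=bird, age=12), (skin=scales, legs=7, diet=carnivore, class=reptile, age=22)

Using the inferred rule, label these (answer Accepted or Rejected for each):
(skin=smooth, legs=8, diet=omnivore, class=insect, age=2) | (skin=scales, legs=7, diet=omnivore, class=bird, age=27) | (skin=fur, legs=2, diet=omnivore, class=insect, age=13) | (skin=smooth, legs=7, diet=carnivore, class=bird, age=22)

Every 'Accepted' example satisfies: class is bird AND age ≥ 18. None of the 'Rejected' examples do.
(skin=smooth, legs=8, diet=omnivore, class=insect, age=2) → class is insect, age = 2 → Rejected.
(skin=scales, legs=7, diet=omnivore, class=bird, age=27) → class is bird, age = 27 → Accepted.
(skin=fur, legs=2, diet=omnivore, class=insect, age=13) → class is insect, age = 13 → Rejected.
(skin=smooth, legs=7, diet=carnivore, class=bird, age=22) → class is bird, age = 22 → Accepted.

Rejected, Accepted, Rejected, Accepted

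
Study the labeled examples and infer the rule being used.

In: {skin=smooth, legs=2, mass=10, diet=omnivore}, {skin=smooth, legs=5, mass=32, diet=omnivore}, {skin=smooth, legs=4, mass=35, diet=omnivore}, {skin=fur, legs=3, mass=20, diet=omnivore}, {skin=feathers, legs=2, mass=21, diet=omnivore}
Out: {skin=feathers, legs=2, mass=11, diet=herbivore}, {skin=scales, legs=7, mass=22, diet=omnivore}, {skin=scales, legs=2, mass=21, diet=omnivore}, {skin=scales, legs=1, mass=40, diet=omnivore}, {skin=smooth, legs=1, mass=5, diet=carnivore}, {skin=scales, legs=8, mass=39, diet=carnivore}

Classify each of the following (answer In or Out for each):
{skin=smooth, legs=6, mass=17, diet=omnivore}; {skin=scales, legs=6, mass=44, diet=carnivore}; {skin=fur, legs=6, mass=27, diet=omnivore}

In, Out, In

Every 'In' example satisfies: diet is omnivore AND skin is not scales. None of the 'Out' examples do.
{skin=smooth, legs=6, mass=17, diet=omnivore} — diet is omnivore, skin is smooth, hence In.
{skin=scales, legs=6, mass=44, diet=carnivore} — diet is carnivore, skin is scales, hence Out.
{skin=fur, legs=6, mass=27, diet=omnivore} — diet is omnivore, skin is fur, hence In.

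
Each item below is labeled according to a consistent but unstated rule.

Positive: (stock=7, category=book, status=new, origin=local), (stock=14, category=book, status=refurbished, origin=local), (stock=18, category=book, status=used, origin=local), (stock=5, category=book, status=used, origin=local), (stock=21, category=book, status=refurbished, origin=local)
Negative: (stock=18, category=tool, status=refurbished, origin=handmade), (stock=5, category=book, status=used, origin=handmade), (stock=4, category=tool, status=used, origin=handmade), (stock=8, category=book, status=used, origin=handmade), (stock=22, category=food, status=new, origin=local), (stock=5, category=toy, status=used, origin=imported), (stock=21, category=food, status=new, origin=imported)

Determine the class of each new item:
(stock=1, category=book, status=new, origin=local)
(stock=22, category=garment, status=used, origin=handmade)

Every 'Positive' example satisfies: category is book AND origin is local. None of the 'Negative' examples do.
(stock=1, category=book, status=new, origin=local): category is book, origin is local, satisfies this → Positive. (stock=22, category=garment, status=used, origin=handmade): category is garment, origin is handmade, does not fit → Negative.

Positive, Negative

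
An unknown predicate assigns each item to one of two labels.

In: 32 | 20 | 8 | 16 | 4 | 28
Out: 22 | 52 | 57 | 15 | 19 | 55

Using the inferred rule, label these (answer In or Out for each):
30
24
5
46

One predicate separates the groups cleanly: multiple of 4 AND at most 32.
30 — 30 = 4·7 + 2, 30 ≤ 32, hence Out.
24 — 24 = 4·6, 24 ≤ 32, hence In.
5 — 5 = 4·1 + 1, 5 ≤ 32, hence Out.
46 — 46 = 4·11 + 2, 46 > 32, hence Out.

Out, In, Out, Out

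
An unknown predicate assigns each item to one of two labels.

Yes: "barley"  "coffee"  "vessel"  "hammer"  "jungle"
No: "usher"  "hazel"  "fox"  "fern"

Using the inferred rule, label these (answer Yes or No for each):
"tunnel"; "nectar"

Yes, Yes

The simplest hypothesis consistent with all the labels is: length 6.
"tunnel": length 6, fits → Yes. "nectar": length 6, fits → Yes.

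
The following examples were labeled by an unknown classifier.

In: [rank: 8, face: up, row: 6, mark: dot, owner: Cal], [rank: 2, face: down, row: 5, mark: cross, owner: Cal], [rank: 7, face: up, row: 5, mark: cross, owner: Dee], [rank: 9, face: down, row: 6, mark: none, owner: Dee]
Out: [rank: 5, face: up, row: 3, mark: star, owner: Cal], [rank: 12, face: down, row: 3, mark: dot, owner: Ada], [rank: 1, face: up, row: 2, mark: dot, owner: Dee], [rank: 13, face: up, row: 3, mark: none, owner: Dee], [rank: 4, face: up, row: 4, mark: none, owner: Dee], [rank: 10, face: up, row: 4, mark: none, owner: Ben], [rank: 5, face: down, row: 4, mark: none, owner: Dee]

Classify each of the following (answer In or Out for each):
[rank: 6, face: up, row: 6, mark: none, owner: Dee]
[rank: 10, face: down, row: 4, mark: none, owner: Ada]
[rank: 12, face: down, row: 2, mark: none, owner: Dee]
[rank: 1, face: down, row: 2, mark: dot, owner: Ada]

The pattern is that an item is 'In' exactly when: row ≥ 5.

In, Out, Out, Out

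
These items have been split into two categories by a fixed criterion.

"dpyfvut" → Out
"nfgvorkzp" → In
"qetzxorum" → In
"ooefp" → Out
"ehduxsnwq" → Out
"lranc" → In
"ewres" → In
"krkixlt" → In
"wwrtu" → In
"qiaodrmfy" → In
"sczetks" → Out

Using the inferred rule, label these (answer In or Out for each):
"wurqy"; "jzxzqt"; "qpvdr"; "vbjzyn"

In, Out, In, Out

All 'In' examples share one property — contains 'r' — and every 'Out' example lacks it.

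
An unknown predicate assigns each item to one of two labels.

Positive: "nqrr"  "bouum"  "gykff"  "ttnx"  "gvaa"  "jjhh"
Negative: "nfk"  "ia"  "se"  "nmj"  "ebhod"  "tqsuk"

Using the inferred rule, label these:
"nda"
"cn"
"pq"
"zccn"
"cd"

Negative, Negative, Negative, Positive, Negative

Every 'Positive' example satisfies: has a double letter. None of the 'Negative' examples do.
"nda": Negative (no doubled letter).
"cn": Negative (no doubled letter).
"pq": Negative (no doubled letter).
"zccn": Positive ('cc' doubled).
"cd": Negative (no doubled letter).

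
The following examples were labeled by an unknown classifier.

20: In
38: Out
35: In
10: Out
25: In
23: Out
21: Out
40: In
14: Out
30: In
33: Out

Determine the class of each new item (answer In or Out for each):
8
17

Out, Out

All 'In' examples share one property — multiple of 5 AND at least 14 — and every 'Out' example lacks it.
8 — 8 = 5·1 + 3, 8 < 14, hence Out. 17 — 17 = 5·3 + 2, 17 ≥ 14, hence Out.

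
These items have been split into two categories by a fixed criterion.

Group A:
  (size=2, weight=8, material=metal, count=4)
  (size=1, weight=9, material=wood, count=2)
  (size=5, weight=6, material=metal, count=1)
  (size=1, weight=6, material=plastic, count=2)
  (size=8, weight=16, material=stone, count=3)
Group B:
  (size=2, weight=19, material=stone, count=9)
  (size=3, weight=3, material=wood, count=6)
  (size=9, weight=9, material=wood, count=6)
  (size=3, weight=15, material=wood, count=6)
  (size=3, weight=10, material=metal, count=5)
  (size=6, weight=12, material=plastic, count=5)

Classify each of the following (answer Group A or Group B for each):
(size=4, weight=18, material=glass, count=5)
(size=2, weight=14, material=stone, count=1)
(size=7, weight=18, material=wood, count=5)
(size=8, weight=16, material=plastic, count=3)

Group B, Group A, Group B, Group A

The common property of the 'Group A' items is: count ≤ 4. No 'Group B' item has it.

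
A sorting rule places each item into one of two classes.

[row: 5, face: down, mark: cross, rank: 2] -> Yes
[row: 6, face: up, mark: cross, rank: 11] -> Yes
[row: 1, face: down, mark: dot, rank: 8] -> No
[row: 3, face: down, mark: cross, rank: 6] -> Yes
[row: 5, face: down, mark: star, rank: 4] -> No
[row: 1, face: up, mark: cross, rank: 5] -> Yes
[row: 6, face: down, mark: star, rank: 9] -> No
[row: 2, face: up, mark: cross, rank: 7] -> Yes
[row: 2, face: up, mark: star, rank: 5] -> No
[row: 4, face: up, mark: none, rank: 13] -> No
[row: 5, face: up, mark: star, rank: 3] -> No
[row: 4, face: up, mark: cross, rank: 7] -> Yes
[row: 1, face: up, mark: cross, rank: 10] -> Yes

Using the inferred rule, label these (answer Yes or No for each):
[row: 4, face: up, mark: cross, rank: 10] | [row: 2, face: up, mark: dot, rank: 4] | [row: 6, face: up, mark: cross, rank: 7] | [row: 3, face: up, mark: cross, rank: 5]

Yes, No, Yes, Yes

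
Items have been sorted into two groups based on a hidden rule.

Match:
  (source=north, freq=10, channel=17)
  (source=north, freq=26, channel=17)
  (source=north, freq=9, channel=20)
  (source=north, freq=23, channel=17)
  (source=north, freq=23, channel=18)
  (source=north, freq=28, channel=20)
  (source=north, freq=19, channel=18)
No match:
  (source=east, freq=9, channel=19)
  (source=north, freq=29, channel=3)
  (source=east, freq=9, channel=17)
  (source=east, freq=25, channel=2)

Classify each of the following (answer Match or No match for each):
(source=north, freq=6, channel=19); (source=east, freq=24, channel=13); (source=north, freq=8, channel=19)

The common property of the 'Match' items is: source is north AND freq ≤ 28. No 'No match' item has it.
(source=north, freq=6, channel=19): Match (source is north, freq = 6). (source=east, freq=24, channel=13): No match (source is east, freq = 24). (source=north, freq=8, channel=19): Match (source is north, freq = 8).

Match, No match, Match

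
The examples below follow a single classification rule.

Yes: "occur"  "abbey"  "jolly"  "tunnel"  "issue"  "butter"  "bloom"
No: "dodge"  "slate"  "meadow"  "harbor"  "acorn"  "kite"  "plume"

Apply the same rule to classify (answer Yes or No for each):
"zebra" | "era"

The classifier is using: has a double letter.
"zebra": No (no doubled letter). "era": No (no doubled letter).

No, No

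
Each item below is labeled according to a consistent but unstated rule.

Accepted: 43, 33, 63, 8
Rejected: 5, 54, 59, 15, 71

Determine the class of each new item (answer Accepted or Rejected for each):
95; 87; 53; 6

Rule: ≡ 3 (mod 5). This holds for each 'Accepted' example and fails for each 'Rejected' one.
95: 95 mod 5 = 0 — fails this test, so Rejected. 87: 87 mod 5 = 2 — fails this test, so Rejected. 53: 53 mod 5 = 3 — qualifies, so Accepted. 6: 6 mod 5 = 1 — fails this test, so Rejected.

Rejected, Rejected, Accepted, Rejected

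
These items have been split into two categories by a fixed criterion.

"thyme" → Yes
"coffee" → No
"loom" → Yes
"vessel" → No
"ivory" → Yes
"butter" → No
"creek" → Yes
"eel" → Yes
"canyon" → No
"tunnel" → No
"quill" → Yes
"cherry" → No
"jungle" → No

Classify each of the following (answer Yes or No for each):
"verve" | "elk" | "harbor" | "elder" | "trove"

Yes, Yes, No, Yes, Yes

Every 'Yes' example satisfies: length ≤ 5. None of the 'No' examples do.
Yes: "verve", since length 5. Yes: "elk", since length 3. No: "harbor", since length 6. Yes: "elder", since length 5. Yes: "trove", since length 5.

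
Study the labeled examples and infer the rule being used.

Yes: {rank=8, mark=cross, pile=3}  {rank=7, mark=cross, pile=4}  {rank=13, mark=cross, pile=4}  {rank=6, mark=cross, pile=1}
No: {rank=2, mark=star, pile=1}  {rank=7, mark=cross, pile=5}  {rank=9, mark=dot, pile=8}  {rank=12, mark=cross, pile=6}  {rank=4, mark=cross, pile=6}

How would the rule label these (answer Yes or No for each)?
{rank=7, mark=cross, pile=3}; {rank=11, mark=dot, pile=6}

A rule that fits every label: mark is cross AND pile ≤ 4 — true of each 'Yes' example, false of each 'No' one.

Yes, No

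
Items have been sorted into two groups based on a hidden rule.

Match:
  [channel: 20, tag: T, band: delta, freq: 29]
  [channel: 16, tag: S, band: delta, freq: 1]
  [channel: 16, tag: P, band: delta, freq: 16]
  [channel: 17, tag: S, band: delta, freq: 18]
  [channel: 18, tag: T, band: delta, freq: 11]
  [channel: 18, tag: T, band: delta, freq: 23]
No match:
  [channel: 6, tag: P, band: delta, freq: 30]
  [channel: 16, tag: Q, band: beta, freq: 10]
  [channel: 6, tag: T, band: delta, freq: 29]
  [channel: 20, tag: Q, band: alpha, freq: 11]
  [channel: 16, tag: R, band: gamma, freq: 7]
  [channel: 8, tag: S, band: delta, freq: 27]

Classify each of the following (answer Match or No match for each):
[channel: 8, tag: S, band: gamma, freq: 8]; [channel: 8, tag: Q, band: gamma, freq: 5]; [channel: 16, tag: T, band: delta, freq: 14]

The rule appears to be: band is delta AND channel ≥ 16.

No match, No match, Match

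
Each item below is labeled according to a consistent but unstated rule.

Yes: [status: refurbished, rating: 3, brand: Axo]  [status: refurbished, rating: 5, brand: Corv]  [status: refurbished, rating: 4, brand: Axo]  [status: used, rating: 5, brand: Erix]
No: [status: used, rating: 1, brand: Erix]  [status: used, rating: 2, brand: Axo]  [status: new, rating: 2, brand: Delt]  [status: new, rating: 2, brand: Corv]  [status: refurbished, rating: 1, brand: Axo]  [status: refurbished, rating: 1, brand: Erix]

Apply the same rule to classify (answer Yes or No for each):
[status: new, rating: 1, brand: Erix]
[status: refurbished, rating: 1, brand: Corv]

One predicate separates the groups cleanly: rating ≥ 3.
[status: new, rating: 1, brand: Erix] — rating = 1, hence No.
[status: refurbished, rating: 1, brand: Corv] — rating = 1, hence No.

No, No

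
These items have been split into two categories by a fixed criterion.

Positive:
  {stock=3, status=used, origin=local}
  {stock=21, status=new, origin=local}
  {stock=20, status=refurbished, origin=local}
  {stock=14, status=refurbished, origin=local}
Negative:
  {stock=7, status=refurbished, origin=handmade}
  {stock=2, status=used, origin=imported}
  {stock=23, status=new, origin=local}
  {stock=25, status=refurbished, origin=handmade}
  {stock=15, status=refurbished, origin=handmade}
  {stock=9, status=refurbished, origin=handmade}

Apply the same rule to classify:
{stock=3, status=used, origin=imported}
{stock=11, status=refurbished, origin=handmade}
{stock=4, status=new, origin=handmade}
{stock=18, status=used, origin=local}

All 'Positive' examples share one property — origin is local AND stock ≤ 21 — and every 'Negative' example lacks it.
{stock=3, status=used, origin=imported}: Negative (origin is imported, stock = 3).
{stock=11, status=refurbished, origin=handmade}: Negative (origin is handmade, stock = 11).
{stock=4, status=new, origin=handmade}: Negative (origin is handmade, stock = 4).
{stock=18, status=used, origin=local}: Positive (origin is local, stock = 18).

Negative, Negative, Negative, Positive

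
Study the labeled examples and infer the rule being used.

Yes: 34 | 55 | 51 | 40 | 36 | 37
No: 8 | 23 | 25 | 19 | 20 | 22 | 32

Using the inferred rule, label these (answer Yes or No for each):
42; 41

The classifier is using: at least 34.

Yes, Yes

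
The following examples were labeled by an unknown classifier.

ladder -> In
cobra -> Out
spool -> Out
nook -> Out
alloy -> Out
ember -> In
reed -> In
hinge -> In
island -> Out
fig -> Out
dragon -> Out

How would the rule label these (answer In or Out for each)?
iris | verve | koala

The rule appears to be: contains 'e'.

Out, In, Out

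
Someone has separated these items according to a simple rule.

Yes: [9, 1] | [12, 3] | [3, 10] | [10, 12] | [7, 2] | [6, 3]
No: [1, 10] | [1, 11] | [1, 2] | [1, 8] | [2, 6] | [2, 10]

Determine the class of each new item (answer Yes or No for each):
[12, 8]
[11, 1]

Yes, Yes

All 'Yes' examples share one property — first ≥ 3 — and every 'No' example lacks it.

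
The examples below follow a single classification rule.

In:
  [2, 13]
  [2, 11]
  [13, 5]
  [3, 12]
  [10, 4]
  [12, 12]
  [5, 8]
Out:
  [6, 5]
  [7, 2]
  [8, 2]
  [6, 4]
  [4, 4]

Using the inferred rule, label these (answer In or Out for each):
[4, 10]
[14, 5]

The common property of the 'In' items is: sum ≥ 13. No 'Out' item has it.
[4, 10] → 4+10 = 14 → In. [14, 5] → 14+5 = 19 → In.

In, In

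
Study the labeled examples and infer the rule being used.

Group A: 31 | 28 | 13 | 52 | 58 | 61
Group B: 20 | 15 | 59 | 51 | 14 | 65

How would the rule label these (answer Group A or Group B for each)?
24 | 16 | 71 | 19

The distinguishing property — ≡ 1 (mod 3) — holds for all the 'Group A' cases and none of the 'Group B' cases.

Group B, Group A, Group B, Group A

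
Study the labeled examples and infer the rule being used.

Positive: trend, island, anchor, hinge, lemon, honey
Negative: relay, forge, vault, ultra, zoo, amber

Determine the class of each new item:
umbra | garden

Negative, Positive

Checking candidate rules against both groups, what survives is: contains 'n'.
umbra: no 'n', fails the rule → Negative. garden: has 'n', fits → Positive.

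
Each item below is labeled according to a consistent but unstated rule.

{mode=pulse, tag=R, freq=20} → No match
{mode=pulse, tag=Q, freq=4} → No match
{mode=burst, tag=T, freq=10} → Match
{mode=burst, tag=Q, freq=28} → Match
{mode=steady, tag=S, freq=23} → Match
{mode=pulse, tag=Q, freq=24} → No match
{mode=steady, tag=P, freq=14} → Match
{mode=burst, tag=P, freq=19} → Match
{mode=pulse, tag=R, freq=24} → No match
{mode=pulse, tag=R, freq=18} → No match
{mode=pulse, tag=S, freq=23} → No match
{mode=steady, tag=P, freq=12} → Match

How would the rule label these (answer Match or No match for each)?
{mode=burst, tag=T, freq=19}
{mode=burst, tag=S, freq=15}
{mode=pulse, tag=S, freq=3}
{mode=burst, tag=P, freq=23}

Match, Match, No match, Match

The pattern is that an item is 'Match' exactly when: mode is not pulse.
{mode=burst, tag=T, freq=19} — mode is burst, hence Match. {mode=burst, tag=S, freq=15} — mode is burst, hence Match. {mode=pulse, tag=S, freq=3} — mode is pulse, hence No match. {mode=burst, tag=P, freq=23} — mode is burst, hence Match.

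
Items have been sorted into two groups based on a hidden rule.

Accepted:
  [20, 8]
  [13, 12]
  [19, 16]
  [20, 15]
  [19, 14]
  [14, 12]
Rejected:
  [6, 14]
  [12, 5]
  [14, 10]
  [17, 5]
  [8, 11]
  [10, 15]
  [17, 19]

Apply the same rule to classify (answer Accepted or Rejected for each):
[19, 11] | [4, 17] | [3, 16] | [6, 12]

Accepted, Rejected, Rejected, Rejected

The common property of the 'Accepted' items is: first > second AND sum ≥ 25. No 'Rejected' item has it.
[19, 11]: 19 > 11, 19+11 = 30, checks out → Accepted.
[4, 17]: 4 < 17, 4+17 = 21, does not satisfy this → Rejected.
[3, 16]: 3 < 16, 3+16 = 19, does not satisfy this → Rejected.
[6, 12]: 6 < 12, 6+12 = 18, does not satisfy this → Rejected.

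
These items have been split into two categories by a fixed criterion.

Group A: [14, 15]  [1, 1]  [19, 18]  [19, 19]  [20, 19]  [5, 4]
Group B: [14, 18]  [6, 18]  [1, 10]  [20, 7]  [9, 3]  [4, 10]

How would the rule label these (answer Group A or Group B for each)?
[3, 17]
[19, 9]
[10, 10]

One predicate separates the groups cleanly: |first − second| ≤ 1.
[3, 17]: |3−17| = 14 — fails this test, so Group B. [19, 9]: |19−9| = 10 — fails this test, so Group B. [10, 10]: |10−10| = 0 — passes, so Group A.

Group B, Group B, Group A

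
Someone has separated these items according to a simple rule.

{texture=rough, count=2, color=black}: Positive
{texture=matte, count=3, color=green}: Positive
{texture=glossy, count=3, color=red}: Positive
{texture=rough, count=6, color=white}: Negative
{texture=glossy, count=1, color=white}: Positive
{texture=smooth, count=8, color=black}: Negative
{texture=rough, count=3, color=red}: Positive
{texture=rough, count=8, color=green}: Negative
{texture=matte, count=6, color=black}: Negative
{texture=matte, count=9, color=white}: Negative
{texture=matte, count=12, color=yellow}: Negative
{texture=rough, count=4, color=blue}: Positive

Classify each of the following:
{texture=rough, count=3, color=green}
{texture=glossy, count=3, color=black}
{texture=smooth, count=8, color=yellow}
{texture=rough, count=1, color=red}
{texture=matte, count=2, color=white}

Positive, Positive, Negative, Positive, Positive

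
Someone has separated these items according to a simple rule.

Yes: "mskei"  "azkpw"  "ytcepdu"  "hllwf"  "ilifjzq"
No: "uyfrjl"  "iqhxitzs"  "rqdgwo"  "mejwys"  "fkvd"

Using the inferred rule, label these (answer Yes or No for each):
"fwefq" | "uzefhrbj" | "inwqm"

All 'Yes' examples share one property — odd length — and every 'No' example lacks it.
"fwefq" → length 5 → Yes. "uzefhrbj" → length 8 → No. "inwqm" → length 5 → Yes.

Yes, No, Yes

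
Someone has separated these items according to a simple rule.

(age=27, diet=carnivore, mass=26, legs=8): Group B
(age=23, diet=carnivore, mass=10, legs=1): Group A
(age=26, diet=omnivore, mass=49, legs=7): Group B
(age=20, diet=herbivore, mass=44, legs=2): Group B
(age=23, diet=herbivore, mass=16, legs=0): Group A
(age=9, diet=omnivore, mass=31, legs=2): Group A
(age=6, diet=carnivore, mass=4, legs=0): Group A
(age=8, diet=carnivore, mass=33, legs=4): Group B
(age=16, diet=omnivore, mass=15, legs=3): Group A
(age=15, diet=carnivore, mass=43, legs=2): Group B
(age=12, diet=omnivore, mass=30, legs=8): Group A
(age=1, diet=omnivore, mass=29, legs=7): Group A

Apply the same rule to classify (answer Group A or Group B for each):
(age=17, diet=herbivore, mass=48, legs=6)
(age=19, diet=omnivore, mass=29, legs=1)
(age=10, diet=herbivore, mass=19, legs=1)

Group B, Group A, Group A

The common property of the 'Group A' items is: mass ≤ 31 AND age ≤ 23. No 'Group B' item has it.
Group B: (age=17, diet=herbivore, mass=48, legs=6), since mass = 48, age = 17.
Group A: (age=19, diet=omnivore, mass=29, legs=1), since mass = 29, age = 19.
Group A: (age=10, diet=herbivore, mass=19, legs=1), since mass = 19, age = 10.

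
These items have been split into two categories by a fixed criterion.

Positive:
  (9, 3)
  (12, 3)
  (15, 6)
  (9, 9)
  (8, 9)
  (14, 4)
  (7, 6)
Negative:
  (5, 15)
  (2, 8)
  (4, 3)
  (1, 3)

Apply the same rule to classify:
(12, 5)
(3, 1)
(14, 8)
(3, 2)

The rule appears to be: first ≥ 6.

Positive, Negative, Positive, Negative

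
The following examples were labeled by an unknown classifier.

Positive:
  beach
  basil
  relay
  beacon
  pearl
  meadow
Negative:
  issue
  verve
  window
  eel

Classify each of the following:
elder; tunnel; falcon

'Positive' ⟺ contains 'a'.
elder: no 'a' — does not fit, so Negative.
tunnel: no 'a' — does not fit, so Negative.
falcon: has 'a' — passes, so Positive.

Negative, Negative, Positive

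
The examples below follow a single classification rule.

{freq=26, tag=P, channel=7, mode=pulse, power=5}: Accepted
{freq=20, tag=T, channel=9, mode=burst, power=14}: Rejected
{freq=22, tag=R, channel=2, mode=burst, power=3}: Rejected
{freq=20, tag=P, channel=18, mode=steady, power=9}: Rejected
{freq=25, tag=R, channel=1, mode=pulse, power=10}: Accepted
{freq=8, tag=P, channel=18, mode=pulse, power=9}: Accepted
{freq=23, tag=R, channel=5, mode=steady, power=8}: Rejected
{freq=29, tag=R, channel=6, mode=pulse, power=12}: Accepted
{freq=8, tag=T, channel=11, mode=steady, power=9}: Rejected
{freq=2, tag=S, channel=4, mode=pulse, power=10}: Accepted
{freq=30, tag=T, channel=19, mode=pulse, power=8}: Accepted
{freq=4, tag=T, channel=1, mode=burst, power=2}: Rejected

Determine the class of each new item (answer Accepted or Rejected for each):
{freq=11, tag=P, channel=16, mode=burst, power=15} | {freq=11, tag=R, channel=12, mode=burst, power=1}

The pattern is that an item is 'Accepted' exactly when: mode is pulse.
Rejected: {freq=11, tag=P, channel=16, mode=burst, power=15}, since mode is burst.
Rejected: {freq=11, tag=R, channel=12, mode=burst, power=1}, since mode is burst.

Rejected, Rejected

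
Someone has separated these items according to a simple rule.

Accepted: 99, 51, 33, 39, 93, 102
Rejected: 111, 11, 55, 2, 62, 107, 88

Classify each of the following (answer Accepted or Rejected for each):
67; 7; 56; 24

All 'Accepted' examples share one property — multiple of 3 AND at most 102 — and every 'Rejected' example lacks it.

Rejected, Rejected, Rejected, Accepted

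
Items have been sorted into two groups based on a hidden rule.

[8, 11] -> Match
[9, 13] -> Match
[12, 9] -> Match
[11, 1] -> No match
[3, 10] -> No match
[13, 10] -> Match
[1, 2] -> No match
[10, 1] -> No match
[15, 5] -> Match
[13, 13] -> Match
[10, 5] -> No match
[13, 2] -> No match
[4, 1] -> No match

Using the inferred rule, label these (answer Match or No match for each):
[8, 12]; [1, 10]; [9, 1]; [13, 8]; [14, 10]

Match, No match, No match, Match, Match

'Match' ⟺ sum ≥ 19.
[8, 12] — 8+12 = 20, hence Match. [1, 10] — 1+10 = 11, hence No match. [9, 1] — 9+1 = 10, hence No match. [13, 8] — 13+8 = 21, hence Match. [14, 10] — 14+10 = 24, hence Match.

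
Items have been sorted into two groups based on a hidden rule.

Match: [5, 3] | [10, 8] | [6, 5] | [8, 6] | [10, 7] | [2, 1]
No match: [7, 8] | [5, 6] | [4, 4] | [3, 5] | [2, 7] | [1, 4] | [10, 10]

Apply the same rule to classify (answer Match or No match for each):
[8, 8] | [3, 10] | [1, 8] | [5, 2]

No match, No match, No match, Match

The classifier is using: first > second.
[8, 8]: No match (8 = 8).
[3, 10]: No match (3 < 10).
[1, 8]: No match (1 < 8).
[5, 2]: Match (5 > 2).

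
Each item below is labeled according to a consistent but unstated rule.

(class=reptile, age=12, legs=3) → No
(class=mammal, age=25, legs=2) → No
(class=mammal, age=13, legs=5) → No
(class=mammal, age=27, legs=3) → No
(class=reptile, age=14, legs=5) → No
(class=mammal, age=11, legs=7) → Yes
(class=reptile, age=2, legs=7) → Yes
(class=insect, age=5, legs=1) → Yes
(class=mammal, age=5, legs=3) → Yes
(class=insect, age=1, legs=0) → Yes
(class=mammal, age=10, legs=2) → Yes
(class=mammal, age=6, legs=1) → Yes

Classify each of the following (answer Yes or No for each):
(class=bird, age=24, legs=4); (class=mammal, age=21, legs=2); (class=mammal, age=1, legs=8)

No, No, Yes

A rule that fits every label: age ≤ 11 — true of each 'Yes' example, false of each 'No' one.
(class=bird, age=24, legs=4): age = 24 — doesn't match, so No.
(class=mammal, age=21, legs=2): age = 21 — doesn't match, so No.
(class=mammal, age=1, legs=8): age = 1 — has this property, so Yes.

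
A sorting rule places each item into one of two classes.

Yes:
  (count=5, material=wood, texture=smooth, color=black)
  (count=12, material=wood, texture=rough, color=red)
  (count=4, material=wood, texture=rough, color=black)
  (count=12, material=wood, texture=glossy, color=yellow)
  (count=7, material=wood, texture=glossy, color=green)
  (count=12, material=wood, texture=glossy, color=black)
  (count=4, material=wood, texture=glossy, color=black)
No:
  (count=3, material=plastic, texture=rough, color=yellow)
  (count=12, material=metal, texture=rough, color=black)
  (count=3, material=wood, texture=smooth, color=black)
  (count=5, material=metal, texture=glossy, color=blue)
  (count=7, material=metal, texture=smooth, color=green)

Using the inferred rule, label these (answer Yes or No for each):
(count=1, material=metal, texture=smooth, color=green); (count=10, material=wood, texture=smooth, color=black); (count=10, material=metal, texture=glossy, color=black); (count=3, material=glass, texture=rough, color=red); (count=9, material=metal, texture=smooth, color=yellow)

The common property of the 'Yes' items is: material is wood AND count ≥ 4. No 'No' item has it.

No, Yes, No, No, No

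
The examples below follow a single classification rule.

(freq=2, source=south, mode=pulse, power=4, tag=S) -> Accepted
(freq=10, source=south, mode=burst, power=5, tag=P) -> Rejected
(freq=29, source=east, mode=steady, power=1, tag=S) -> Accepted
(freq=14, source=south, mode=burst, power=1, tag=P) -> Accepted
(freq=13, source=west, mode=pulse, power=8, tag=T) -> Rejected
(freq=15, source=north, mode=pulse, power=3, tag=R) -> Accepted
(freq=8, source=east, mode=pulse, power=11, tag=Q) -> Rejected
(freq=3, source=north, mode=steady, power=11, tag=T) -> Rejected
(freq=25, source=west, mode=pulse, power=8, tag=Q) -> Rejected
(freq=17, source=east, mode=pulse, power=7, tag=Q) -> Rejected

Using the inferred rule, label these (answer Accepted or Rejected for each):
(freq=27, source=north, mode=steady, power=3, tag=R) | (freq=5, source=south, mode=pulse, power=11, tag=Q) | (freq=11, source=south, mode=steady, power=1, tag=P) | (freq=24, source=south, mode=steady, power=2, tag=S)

The common property of the 'Accepted' items is: power ≤ 4. No 'Rejected' item has it.
Accepted: (freq=27, source=north, mode=steady, power=3, tag=R), since power = 3.
Rejected: (freq=5, source=south, mode=pulse, power=11, tag=Q), since power = 11.
Accepted: (freq=11, source=south, mode=steady, power=1, tag=P), since power = 1.
Accepted: (freq=24, source=south, mode=steady, power=2, tag=S), since power = 2.

Accepted, Rejected, Accepted, Accepted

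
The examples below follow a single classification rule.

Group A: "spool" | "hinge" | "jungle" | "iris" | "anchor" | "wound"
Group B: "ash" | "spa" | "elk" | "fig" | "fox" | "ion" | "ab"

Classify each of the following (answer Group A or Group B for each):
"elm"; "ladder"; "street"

Group B, Group A, Group A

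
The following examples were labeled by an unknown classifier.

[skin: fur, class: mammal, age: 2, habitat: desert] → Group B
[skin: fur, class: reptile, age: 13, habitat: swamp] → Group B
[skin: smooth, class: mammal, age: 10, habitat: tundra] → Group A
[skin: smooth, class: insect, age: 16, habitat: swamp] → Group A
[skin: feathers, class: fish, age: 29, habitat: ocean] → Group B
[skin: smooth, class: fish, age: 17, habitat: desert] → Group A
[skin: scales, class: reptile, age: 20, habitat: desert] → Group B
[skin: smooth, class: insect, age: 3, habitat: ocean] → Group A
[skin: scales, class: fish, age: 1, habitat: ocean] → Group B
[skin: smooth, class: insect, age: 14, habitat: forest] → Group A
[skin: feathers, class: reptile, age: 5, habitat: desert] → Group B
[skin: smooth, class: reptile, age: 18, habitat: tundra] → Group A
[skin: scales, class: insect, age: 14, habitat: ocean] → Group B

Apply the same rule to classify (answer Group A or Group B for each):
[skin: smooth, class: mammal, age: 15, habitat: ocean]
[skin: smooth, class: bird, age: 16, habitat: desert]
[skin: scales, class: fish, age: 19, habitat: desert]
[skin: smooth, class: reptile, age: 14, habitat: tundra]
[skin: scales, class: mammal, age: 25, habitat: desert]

Group A, Group A, Group B, Group A, Group B

The pattern is that an item is 'Group A' exactly when: skin is smooth.
[skin: smooth, class: mammal, age: 15, habitat: ocean]: Group A (skin is smooth). [skin: smooth, class: bird, age: 16, habitat: desert]: Group A (skin is smooth). [skin: scales, class: fish, age: 19, habitat: desert]: Group B (skin is scales). [skin: smooth, class: reptile, age: 14, habitat: tundra]: Group A (skin is smooth). [skin: scales, class: mammal, age: 25, habitat: desert]: Group B (skin is scales).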